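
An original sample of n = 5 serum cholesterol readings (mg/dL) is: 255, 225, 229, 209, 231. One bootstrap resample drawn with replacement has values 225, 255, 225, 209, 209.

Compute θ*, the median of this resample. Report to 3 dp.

Sorted: 209, 209, 225, 225, 255
Median = middle value = 225.000

θ* = 225.000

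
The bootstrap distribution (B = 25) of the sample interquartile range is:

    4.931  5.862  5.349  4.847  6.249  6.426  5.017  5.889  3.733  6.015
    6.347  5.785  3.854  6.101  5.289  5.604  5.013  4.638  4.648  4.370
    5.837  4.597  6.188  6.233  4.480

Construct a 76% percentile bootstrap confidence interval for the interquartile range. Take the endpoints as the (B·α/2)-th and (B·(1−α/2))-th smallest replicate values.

Sorted replicates: 3.733, 3.854, 4.370, 4.480, 4.597, 4.638, 4.648, 4.847, 4.931, 5.013, 5.017, 5.289, 5.349, 5.604, 5.785, 5.837, 5.862, 5.889, 6.015, 6.101, 6.188, 6.233, 6.249, 6.347, 6.426
α = 0.24; lower rank = 25 × 0.120 = 3; upper rank = 25 × 0.880 = 22.
The 3rd smallest replicate is 4.370; the 22nd is 6.233.

(4.370, 6.233)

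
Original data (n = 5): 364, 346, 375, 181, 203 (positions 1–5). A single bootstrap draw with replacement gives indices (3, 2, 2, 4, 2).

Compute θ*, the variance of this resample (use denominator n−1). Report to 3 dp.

Resample values: 375, 346, 346, 181, 346.
Mean = 318.8000; sum of squared deviations = 24366.8000
s² = 24366.8000 / 4 = 6091.7000

θ* = 6091.700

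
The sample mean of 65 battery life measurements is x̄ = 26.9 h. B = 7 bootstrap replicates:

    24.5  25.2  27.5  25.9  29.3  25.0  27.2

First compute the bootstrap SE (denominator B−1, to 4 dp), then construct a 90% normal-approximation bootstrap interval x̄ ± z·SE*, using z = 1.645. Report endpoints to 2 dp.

(24.09, 29.71)

Mean of replicates = 26.3714; sum of squared deviations = 17.5143; SE* = √(17.5143/6) = 1.7085
Margin = 1.645 × 1.7085 = 2.810
Interval: 26.9 ± 2.810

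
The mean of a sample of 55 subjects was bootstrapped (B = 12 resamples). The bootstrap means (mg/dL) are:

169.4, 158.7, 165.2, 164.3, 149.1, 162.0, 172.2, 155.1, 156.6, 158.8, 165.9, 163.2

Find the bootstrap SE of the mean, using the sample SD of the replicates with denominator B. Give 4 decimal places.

Bootstrap SE is the standard deviation of the 12 replicate means.
Mean of replicates: (169.4 + 158.7 + 165.2 + 164.3 + 149.1 + 162.0 + 172.2 + 155.1 + 156.6 + 158.8 + 165.9 + 163.2) / 12 = 1940.50000 / 12 = 161.70833
Sum of squared deviations: (+7.69167)² + (−3.00833)² + (+3.49167)² + (+2.59167)² + (−12.60833)² + (+0.29167)² + (+10.49167)² + (−6.60833)² + (−5.10833)² + (−2.90833)² + (+4.19167)² + (+1.49167)² = 454.26917
Variance = 454.26917 / 12 = 37.85576
SE* = √37.85576

SE* = 6.1527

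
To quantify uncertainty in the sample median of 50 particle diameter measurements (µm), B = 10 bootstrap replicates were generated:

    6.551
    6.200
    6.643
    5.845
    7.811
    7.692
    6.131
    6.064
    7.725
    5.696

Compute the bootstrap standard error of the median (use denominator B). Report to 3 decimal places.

Bootstrap SE is the standard deviation of the 10 replicate medians.
Mean of replicates: (6.551 + 6.200 + 6.643 + 5.845 + 7.811 + 7.692 + 6.131 + 6.064 + 7.725 + 5.696) / 10 = 66.3580 / 10 = 6.6358
Sum of squared deviations: (−0.0848)² + (−0.4358)² + (+0.0072)² + (−0.7908)² + (+1.1752)² + (+1.0562)² + (−0.5048)² + (−0.5718)² + (+1.0892)² + (−0.9398)² = 5.9705
Variance = 5.9705 / 10 = 0.5971
SE* = √0.5971

SE* = 0.773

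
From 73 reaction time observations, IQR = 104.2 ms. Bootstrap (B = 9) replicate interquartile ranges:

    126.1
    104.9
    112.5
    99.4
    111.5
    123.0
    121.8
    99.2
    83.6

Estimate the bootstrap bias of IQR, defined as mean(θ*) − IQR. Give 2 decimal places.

bias = +4.91

mean(θ*) = (126.1 + 104.9 + 112.5 + 99.4 + 111.5 + 123.0 + 121.8 + 99.2 + 83.6) / 9 = 109.111
bias = 109.111 − 104.2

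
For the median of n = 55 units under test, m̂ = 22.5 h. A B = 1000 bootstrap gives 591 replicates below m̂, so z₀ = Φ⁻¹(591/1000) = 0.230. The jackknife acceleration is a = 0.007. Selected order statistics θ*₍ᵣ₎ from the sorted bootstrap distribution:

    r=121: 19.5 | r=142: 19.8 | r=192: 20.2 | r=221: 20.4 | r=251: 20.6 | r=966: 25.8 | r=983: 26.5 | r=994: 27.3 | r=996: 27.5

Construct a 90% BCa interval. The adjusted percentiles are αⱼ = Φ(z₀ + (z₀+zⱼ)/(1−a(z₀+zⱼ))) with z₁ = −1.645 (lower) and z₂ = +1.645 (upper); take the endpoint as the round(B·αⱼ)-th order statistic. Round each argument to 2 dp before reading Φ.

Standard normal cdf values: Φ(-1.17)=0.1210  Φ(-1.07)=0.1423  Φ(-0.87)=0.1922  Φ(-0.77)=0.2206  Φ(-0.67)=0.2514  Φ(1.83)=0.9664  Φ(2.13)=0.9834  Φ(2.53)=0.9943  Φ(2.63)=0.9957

(19.5, 26.5)

Lower: z₀ + z₁ = 0.230 + (-1.645) = -1.415; 1 − a(z₀+z₁) = 1 − (0.007)(-1.415) = 1.0099; argument = 0.230 + (-1.415)/1.0099 = -1.1711 → -1.17.
α₁ = Φ(-1.17) = 0.1210; rank = round(1000 × 0.1210) = 121; θ*₍121₎ = 19.5.
Upper: z₀ + z₂ = 1.875; 1 − a(z₀+z₂) = 0.9869; argument = 2.1299 → 2.13; α₂ = 0.9834; rank = 983; θ*₍983₎ = 26.5.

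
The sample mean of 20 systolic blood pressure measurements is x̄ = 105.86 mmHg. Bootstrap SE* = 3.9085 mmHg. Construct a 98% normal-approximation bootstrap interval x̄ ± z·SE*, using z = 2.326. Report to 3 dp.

(96.769, 114.951)

Margin = 2.326 × 3.9085 = 9.0912
Interval: 105.86 ± 9.0912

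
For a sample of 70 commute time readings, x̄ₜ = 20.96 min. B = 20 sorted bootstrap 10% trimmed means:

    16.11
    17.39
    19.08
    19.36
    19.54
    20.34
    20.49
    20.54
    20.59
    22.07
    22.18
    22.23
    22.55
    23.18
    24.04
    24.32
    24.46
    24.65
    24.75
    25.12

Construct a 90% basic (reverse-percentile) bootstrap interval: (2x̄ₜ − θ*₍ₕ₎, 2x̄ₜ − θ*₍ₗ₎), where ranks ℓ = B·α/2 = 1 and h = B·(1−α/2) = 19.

(17.17, 25.81)

Percentile endpoints at ranks 1 and 19: θ*₍1₎ = 16.11, θ*₍19₎ = 24.75.
Basic interval reflects these around x̄ₜ:
  lower = 2 × 20.96 − 24.75 = 17.17
  upper = 2 × 20.96 − 16.11 = 25.81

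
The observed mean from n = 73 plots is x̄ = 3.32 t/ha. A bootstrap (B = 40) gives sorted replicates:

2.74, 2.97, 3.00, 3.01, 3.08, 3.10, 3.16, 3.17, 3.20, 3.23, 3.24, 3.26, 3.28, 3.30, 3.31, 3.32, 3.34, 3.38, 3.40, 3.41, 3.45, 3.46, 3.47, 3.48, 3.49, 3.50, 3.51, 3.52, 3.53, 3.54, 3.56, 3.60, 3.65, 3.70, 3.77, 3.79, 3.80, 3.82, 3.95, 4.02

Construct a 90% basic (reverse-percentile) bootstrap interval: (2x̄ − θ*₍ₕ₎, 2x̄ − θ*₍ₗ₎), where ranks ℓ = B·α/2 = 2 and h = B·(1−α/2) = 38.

(2.82, 3.67)

Percentile endpoints at ranks 2 and 38: θ*₍2₎ = 2.97, θ*₍38₎ = 3.82.
Basic interval reflects these around x̄:
  lower = 2 × 3.32 − 3.82 = 2.82
  upper = 2 × 3.32 − 2.97 = 3.67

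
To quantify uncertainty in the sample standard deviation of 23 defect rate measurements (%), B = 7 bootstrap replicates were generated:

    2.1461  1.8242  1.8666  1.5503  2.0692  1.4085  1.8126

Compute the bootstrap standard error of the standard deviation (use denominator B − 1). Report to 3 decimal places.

SE* = 0.262

Bootstrap SE is the standard deviation of the 7 replicate standard deviations.
Mean of replicates: (2.1461 + 1.8242 + 1.8666 + 1.5503 + 2.0692 + 1.4085 + 1.8126) / 7 = 12.67750 / 7 = 1.81107
Sum of squared deviations: (+0.33503)² + (+0.01313)² + (+0.05553)² + (−0.26077)² + (+0.25813)² + (−0.40257)² + (+0.00153)² = 0.41220
Variance = 0.41220 / 6 = 0.06870
SE* = √0.06870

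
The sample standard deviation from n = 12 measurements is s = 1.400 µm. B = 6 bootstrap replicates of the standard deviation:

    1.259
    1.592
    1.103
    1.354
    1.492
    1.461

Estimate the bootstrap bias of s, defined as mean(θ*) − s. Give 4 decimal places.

bias = −0.0232

mean(θ*) = (1.259 + 1.592 + 1.103 + 1.354 + 1.492 + 1.461) / 6 = 1.37683
bias = 1.37683 − 1.400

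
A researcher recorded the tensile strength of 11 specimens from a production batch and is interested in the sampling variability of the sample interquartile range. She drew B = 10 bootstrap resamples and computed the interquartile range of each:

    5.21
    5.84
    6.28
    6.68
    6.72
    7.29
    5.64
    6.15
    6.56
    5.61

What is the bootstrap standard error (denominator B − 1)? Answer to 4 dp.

Bootstrap SE is the standard deviation of the 10 replicate interquartile ranges.
Mean of replicates: (5.21 + 5.84 + 6.28 + 6.68 + 6.72 + 7.29 + 5.64 + 6.15 + 6.56 + 5.61) / 10 = 61.98000 / 10 = 6.19800
Sum of squared deviations: (−0.98800)² + (−0.35800)² + (+0.08200)² + (+0.48200)² + (+0.52200)² + (+1.09200)² + (−0.55800)² + (−0.04800)² + (+0.36200)² + (−0.58800)² = 3.59876
Variance = 3.59876 / 9 = 0.39986
SE* = √0.39986

SE* = 0.6323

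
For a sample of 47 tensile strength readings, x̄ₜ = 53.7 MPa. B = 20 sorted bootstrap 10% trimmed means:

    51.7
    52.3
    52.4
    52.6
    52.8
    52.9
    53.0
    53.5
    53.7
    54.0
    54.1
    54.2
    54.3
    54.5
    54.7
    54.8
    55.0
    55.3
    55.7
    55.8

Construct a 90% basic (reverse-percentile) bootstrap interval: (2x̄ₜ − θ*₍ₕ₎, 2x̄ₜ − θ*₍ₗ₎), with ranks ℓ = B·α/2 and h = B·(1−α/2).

(51.7, 55.7)

Percentile endpoints at ranks 1 and 19: θ*₍1₎ = 51.7, θ*₍19₎ = 55.7.
Basic interval reflects these around x̄ₜ:
  lower = 2 × 53.7 − 55.7 = 51.7
  upper = 2 × 53.7 − 51.7 = 55.7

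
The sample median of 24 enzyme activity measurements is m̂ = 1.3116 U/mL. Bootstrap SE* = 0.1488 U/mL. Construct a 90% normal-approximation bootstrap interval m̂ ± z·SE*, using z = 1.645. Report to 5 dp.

Margin = 1.645 × 0.1488 = 0.244776
Interval: 1.3116 ± 0.244776

(1.06682, 1.55638)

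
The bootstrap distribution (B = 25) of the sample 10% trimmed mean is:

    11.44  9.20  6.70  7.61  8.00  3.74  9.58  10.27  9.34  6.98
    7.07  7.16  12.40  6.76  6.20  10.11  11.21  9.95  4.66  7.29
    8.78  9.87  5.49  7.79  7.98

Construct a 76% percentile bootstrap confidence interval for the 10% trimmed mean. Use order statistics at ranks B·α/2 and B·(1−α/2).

(5.49, 10.27)

Sorted replicates: 3.74, 4.66, 5.49, 6.20, 6.70, 6.76, 6.98, 7.07, 7.16, 7.29, 7.61, 7.79, 7.98, 8.00, 8.78, 9.20, 9.34, 9.58, 9.87, 9.95, 10.11, 10.27, 11.21, 11.44, 12.40
α = 0.24; lower rank = 25 × 0.120 = 3; upper rank = 25 × 0.880 = 22.
The 3rd smallest replicate is 5.49; the 22nd is 10.27.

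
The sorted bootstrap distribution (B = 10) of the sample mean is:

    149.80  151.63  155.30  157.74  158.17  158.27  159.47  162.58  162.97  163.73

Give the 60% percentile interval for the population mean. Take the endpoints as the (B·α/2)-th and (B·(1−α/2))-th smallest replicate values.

α = 0.40; lower rank = 10 × 0.200 = 2; upper rank = 10 × 0.800 = 8.
The 2nd smallest replicate is 151.63; the 8th is 162.58.

(151.63, 162.58)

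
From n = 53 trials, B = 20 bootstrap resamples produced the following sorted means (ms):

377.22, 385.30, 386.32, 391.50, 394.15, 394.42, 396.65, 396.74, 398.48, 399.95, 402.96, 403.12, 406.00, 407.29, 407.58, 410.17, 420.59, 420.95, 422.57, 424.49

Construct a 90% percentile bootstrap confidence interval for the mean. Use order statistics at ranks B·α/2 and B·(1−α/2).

(377.22, 422.57)

α = 0.10; lower rank = 20 × 0.050 = 1; upper rank = 20 × 0.950 = 19.
The 1st smallest replicate is 377.22; the 19th is 422.57.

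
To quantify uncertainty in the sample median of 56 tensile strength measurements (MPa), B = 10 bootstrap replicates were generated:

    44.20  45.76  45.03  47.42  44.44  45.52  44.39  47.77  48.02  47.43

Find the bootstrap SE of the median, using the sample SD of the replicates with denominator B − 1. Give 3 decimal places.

Bootstrap SE is the standard deviation of the 10 replicate medians.
Mean of replicates: (44.20 + 45.76 + 45.03 + 47.42 + 44.44 + 45.52 + 44.39 + 47.77 + 48.02 + 47.43) / 10 = 459.9800 / 10 = 45.9980
Sum of squared deviations: (−1.7980)² + (−0.2380)² + (−0.9680)² + (+1.4220)² + (−1.5580)² + (−0.4780)² + (−1.6080)² + (+1.7720)² + (+2.0220)² + (+1.4320)² = 20.7692
Variance = 20.7692 / 9 = 2.3077
SE* = √2.3077

SE* = 1.519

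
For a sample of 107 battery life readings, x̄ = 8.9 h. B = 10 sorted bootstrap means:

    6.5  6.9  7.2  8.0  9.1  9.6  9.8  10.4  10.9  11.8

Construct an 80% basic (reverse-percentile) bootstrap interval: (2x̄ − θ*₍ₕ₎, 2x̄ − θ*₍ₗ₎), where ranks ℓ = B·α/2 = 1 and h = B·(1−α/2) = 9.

Percentile endpoints at ranks 1 and 9: θ*₍1₎ = 6.5, θ*₍9₎ = 10.9.
Basic interval reflects these around x̄:
  lower = 2 × 8.9 − 10.9 = 6.9
  upper = 2 × 8.9 − 6.5 = 11.3

(6.9, 11.3)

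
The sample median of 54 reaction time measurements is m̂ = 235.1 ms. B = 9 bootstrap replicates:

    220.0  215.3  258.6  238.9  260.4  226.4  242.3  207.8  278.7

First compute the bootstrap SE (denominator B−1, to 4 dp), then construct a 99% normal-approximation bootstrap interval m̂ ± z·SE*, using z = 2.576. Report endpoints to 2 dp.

Mean of replicates = 238.7111; sum of squared deviations = 4483.2489; SE* = √(4483.2489/8) = 23.6729
Margin = 2.576 × 23.6729 = 60.981
Interval: 235.1 ± 60.981

(174.12, 296.08)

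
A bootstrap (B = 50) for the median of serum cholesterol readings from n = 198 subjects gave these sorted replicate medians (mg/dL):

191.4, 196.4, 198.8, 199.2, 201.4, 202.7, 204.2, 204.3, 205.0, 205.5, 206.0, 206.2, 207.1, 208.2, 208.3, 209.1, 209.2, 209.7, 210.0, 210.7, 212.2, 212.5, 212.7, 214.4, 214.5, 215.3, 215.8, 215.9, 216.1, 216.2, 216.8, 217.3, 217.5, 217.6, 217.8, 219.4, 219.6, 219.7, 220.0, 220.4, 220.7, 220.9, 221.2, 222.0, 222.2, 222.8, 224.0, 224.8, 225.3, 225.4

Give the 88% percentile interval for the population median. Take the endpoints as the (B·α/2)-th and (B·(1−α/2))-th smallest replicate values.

(198.8, 224.0)

α = 0.12; lower rank = 50 × 0.060 = 3; upper rank = 50 × 0.940 = 47.
The 3rd smallest replicate is 198.8; the 47th is 224.0.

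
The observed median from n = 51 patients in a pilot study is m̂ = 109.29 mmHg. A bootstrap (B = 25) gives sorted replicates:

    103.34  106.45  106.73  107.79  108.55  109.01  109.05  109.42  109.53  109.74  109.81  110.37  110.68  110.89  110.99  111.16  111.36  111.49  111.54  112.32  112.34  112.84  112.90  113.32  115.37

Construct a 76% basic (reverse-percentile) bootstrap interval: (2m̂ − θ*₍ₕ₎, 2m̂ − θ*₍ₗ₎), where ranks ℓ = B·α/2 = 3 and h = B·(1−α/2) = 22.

Percentile endpoints at ranks 3 and 22: θ*₍3₎ = 106.73, θ*₍22₎ = 112.84.
Basic interval reflects these around m̂:
  lower = 2 × 109.29 − 112.84 = 105.74
  upper = 2 × 109.29 − 106.73 = 111.85

(105.74, 111.85)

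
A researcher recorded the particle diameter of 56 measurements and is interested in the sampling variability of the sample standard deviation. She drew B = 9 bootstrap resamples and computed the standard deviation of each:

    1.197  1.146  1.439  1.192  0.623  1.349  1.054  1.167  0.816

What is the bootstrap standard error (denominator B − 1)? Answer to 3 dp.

Bootstrap SE is the standard deviation of the 9 replicate standard deviations.
Mean of replicates: (1.197 + 1.146 + 1.439 + 1.192 + 0.623 + 1.349 + 1.054 + 1.167 + 0.816) / 9 = 9.9830 / 9 = 1.1092
Sum of squared deviations: (+0.0878)² + (+0.0368)² + (+0.3298)² + (+0.0828)² + (−0.4862)² + (+0.2398)² + (−0.0552)² + (+0.0578)² + (−0.2932)² = 0.5109
Variance = 0.5109 / 8 = 0.0639
SE* = √0.0639

SE* = 0.253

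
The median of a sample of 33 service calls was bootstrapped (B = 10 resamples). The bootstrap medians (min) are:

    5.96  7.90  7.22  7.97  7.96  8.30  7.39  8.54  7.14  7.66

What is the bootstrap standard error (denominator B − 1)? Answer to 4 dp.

SE* = 0.7321

Bootstrap SE is the standard deviation of the 10 replicate medians.
Mean of replicates: (5.96 + 7.90 + 7.22 + 7.97 + 7.96 + 8.30 + 7.39 + 8.54 + 7.14 + 7.66) / 10 = 76.04000 / 10 = 7.60400
Sum of squared deviations: (−1.64400)² + (+0.29600)² + (−0.38400)² + (+0.36600)² + (+0.35600)² + (+0.69600)² + (−0.21400)² + (+0.93600)² + (−0.46400)² + (+0.05600)² = 4.82324
Variance = 4.82324 / 9 = 0.53592
SE* = √0.53592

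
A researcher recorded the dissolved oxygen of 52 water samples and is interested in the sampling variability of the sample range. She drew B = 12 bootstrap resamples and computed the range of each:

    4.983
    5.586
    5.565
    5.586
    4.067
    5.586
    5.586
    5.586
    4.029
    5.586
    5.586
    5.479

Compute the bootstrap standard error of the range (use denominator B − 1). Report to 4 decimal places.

SE* = 0.5954

Bootstrap SE is the standard deviation of the 12 replicate ranges.
Mean of replicates: (4.983 + 5.586 + 5.565 + 5.586 + 4.067 + 5.586 + 5.586 + 5.586 + 4.029 + 5.586 + 5.586 + 5.479) / 12 = 63.22500 / 12 = 5.26875
Sum of squared deviations: (−0.28575)² + (+0.31725)² + (+0.29625)² + (+0.31725)² + (−1.20175)² + (+0.31725)² + (+0.31725)² + (+0.31725)² + (−1.23975)² + (+0.31725)² + (+0.31725)² + (+0.21025)² = 3.89934
Variance = 3.89934 / 11 = 0.35449
SE* = √0.35449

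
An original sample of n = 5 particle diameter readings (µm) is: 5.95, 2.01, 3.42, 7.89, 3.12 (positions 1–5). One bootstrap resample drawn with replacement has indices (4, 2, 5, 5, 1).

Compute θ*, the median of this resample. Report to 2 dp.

Resample values: 7.89, 2.01, 3.12, 3.12, 5.95.
Sorted: 2.01, 3.12, 3.12, 5.95, 7.89
Median = middle value = 3.12

θ* = 3.12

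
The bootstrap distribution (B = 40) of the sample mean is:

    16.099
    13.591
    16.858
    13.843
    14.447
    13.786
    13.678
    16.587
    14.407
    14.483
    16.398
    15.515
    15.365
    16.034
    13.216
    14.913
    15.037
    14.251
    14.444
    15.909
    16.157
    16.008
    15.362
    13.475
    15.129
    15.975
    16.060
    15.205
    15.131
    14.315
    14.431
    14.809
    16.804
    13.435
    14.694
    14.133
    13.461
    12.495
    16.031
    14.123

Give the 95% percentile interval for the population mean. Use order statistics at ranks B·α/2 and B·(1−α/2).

Sorted replicates: 12.495, 13.216, 13.435, 13.461, 13.475, 13.591, 13.678, 13.786, 13.843, 14.123, 14.133, 14.251, 14.315, 14.407, 14.431, 14.444, 14.447, 14.483, 14.694, 14.809, 14.913, 15.037, 15.129, 15.131, 15.205, 15.362, 15.365, 15.515, 15.909, 15.975, 16.008, 16.031, 16.034, 16.060, 16.099, 16.157, 16.398, 16.587, 16.804, 16.858
α = 0.05; lower rank = 40 × 0.025 = 1; upper rank = 40 × 0.975 = 39.
The 1st smallest replicate is 12.495; the 39th is 16.804.

(12.495, 16.804)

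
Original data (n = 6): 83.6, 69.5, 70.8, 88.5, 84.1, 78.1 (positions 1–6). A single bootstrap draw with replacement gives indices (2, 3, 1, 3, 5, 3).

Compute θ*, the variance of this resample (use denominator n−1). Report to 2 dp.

Resample values: 69.5, 70.8, 83.6, 70.8, 84.1, 70.8.
Mean = 74.9333; sum of squared deviations = 239.9133
s² = 239.9133 / 5 = 47.9827

θ* = 47.98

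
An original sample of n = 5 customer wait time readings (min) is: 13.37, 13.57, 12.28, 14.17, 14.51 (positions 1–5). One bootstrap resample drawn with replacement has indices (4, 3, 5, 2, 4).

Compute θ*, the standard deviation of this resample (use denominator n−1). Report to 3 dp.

θ* = 0.884

Resample values: 14.17, 12.28, 14.51, 13.57, 14.17.
Mean = 13.7400; sum of squared deviations = 3.1232
s² = 3.1232 / 4 = 0.7808
s = √0.7808 = 0.884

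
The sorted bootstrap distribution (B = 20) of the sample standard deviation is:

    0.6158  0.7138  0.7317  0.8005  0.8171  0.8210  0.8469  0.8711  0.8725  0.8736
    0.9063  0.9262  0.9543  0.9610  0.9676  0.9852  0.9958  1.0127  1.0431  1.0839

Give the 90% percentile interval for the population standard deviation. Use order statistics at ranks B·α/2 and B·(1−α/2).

(0.6158, 1.0431)

α = 0.10; lower rank = 20 × 0.050 = 1; upper rank = 20 × 0.950 = 19.
The 1st smallest replicate is 0.6158; the 19th is 1.0431.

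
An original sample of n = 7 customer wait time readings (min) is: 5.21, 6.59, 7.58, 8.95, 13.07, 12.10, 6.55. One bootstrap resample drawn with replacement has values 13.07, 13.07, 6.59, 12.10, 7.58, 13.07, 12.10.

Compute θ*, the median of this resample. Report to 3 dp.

θ* = 12.100

Sorted: 6.59, 7.58, 12.10, 12.10, 13.07, 13.07, 13.07
Median = middle value = 12.100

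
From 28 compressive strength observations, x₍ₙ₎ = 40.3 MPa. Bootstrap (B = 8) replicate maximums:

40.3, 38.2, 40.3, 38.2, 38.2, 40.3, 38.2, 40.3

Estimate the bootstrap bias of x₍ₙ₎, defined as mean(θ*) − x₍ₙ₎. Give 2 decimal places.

bias = −1.05

mean(θ*) = (40.3 + 38.2 + 40.3 + 38.2 + 38.2 + 40.3 + 38.2 + 40.3) / 8 = 39.250
bias = 39.250 − 40.3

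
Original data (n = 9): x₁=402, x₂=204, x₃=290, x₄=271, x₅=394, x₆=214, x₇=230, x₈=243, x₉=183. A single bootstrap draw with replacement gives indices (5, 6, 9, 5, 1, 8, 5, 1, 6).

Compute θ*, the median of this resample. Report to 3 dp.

Resample values: 394, 214, 183, 394, 402, 243, 394, 402, 214.
Sorted: 183, 214, 214, 243, 394, 394, 394, 402, 402
Median = middle value = 394.000

θ* = 394.000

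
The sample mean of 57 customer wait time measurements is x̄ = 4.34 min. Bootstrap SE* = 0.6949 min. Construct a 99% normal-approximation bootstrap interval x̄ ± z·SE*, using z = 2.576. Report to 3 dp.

(2.550, 6.130)

Margin = 2.576 × 0.6949 = 1.7901
Interval: 4.34 ± 1.7901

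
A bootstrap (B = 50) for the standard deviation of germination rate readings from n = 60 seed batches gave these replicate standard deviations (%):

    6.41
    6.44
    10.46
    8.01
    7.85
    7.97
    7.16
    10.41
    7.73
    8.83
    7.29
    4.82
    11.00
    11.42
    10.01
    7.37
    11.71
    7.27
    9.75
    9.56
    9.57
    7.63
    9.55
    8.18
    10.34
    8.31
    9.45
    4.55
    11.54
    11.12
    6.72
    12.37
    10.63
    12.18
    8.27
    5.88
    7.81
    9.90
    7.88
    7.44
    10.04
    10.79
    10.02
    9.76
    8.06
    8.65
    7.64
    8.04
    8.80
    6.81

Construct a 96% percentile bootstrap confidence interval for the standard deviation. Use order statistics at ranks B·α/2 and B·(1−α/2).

(4.55, 12.18)

Sorted replicates: 4.55, 4.82, 5.88, 6.41, 6.44, 6.72, 6.81, 7.16, 7.27, 7.29, 7.37, 7.44, 7.63, 7.64, 7.73, 7.81, 7.85, 7.88, 7.97, 8.01, 8.04, 8.06, 8.18, 8.27, 8.31, 8.65, 8.80, 8.83, 9.45, 9.55, 9.56, 9.57, 9.75, 9.76, 9.90, 10.01, 10.02, 10.04, 10.34, 10.41, 10.46, 10.63, 10.79, 11.00, 11.12, 11.42, 11.54, 11.71, 12.18, 12.37
α = 0.04; lower rank = 50 × 0.020 = 1; upper rank = 50 × 0.980 = 49.
The 1st smallest replicate is 4.55; the 49th is 12.18.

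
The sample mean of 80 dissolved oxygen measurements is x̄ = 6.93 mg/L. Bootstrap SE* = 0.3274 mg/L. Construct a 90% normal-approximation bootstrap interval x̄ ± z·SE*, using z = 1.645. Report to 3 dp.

Margin = 1.645 × 0.3274 = 0.5386
Interval: 6.93 ± 0.5386

(6.391, 7.469)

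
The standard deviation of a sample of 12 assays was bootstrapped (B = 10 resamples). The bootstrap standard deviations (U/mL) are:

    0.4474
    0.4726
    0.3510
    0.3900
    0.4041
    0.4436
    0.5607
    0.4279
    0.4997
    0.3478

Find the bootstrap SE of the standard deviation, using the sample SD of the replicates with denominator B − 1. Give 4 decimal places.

Bootstrap SE is the standard deviation of the 10 replicate standard deviations.
Mean of replicates: (0.4474 + 0.4726 + 0.3510 + 0.3900 + 0.4041 + 0.4436 + 0.5607 + 0.4279 + 0.4997 + 0.3478) / 10 = 4.34480 / 10 = 0.43448
Sum of squared deviations: (+0.01292)² + (+0.03812)² + (−0.08348)² + (−0.04448)² + (−0.03038)² + (+0.00912)² + (+0.12622)² + (−0.00658)² + (+0.06522)² + (−0.08668)² = 0.03932
Variance = 0.03932 / 9 = 0.00437
SE* = √0.00437

SE* = 0.0661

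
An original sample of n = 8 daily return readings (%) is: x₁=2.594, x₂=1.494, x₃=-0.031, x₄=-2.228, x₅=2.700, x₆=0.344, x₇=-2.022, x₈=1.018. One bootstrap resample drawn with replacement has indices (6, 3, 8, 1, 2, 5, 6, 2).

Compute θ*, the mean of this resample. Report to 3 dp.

θ* = 1.245

Resample values: 0.344, -0.031, 1.018, 2.594, 1.494, 2.700, 0.344, 1.494.
Mean = (0.344 + (-0.031) + 1.018 + 2.594 + 1.494 + 2.700 + 0.344 + 1.494) / 8 = 9.9570 / 8 = 1.245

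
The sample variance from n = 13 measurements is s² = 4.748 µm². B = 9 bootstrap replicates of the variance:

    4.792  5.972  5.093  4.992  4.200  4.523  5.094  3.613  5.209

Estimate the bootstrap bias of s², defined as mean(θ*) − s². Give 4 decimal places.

mean(θ*) = (4.792 + 5.972 + 5.093 + 4.992 + 4.200 + 4.523 + 5.094 + 3.613 + 5.209) / 9 = 4.83200
bias = 4.83200 − 4.748

bias = +0.0840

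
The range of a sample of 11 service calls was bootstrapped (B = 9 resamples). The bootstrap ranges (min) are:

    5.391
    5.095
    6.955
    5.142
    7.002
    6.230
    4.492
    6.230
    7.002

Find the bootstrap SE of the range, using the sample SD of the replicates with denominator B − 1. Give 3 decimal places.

Bootstrap SE is the standard deviation of the 9 replicate ranges.
Mean of replicates: (5.391 + 5.095 + 6.955 + 5.142 + 7.002 + 6.230 + 4.492 + 6.230 + 7.002) / 9 = 53.5390 / 9 = 5.9488
Sum of squared deviations: (−0.5578)² + (−0.8538)² + (+1.0062)² + (−0.8068)² + (+1.0532)² + (+0.2812)² + (−1.4568)² + (+0.2812)² + (+1.0532)² = 7.2024
Variance = 7.2024 / 8 = 0.9003
SE* = √0.9003

SE* = 0.949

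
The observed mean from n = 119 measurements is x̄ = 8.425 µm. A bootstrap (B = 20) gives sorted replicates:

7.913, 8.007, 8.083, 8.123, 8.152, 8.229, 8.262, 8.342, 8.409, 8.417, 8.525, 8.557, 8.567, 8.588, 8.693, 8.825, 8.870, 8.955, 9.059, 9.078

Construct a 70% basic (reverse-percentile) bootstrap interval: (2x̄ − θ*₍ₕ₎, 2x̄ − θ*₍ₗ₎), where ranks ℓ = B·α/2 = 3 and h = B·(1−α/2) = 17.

Percentile endpoints at ranks 3 and 17: θ*₍3₎ = 8.083, θ*₍17₎ = 8.870.
Basic interval reflects these around x̄:
  lower = 2 × 8.425 − 8.870 = 7.980
  upper = 2 × 8.425 − 8.083 = 8.767

(7.980, 8.767)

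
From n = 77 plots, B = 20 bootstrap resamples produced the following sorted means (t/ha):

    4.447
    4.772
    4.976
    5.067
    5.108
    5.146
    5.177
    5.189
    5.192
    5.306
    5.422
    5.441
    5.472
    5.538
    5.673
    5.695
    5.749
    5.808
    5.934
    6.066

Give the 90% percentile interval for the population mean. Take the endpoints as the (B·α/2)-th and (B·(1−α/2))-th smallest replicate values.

(4.447, 5.934)

α = 0.10; lower rank = 20 × 0.050 = 1; upper rank = 20 × 0.950 = 19.
The 1st smallest replicate is 4.447; the 19th is 5.934.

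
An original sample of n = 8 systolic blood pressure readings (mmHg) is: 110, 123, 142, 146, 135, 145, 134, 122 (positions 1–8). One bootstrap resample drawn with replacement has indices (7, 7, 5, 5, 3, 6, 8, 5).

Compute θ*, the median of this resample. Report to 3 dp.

Resample values: 134, 134, 135, 135, 142, 145, 122, 135.
Sorted: 122, 134, 134, 135, 135, 135, 142, 145
Median = average of the two middle values = 135.000

θ* = 135.000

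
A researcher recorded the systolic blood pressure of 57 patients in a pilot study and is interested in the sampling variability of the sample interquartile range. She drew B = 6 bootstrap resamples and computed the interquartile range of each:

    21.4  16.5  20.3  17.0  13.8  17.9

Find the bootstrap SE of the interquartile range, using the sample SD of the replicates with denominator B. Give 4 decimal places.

Bootstrap SE is the standard deviation of the 6 replicate interquartile ranges.
Mean of replicates: (21.4 + 16.5 + 20.3 + 17.0 + 13.8 + 17.9) / 6 = 106.90000 / 6 = 17.81667
Sum of squared deviations: (+3.58333)² + (−1.31667)² + (+2.48333)² + (−0.81667)² + (−4.01667)² + (+0.08333)² = 37.54833
Variance = 37.54833 / 6 = 6.25806
SE* = √6.25806

SE* = 2.5016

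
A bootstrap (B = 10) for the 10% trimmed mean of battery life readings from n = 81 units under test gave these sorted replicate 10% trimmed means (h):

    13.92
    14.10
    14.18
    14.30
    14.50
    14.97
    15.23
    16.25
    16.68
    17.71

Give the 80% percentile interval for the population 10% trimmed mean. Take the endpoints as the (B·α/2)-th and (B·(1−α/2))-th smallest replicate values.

α = 0.20; lower rank = 10 × 0.100 = 1; upper rank = 10 × 0.900 = 9.
The 1st smallest replicate is 13.92; the 9th is 16.68.

(13.92, 16.68)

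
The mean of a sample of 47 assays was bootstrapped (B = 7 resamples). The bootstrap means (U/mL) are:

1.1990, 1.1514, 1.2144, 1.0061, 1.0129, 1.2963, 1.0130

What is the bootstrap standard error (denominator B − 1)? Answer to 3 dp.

SE* = 0.117

Bootstrap SE is the standard deviation of the 7 replicate means.
Mean of replicates: (1.1990 + 1.1514 + 1.2144 + 1.0061 + 1.0129 + 1.2963 + 1.0130) / 7 = 7.89310 / 7 = 1.12759
Sum of squared deviations: (+0.07141)² + (+0.02381)² + (+0.08681)² + (−0.12149)² + (−0.11469)² + (+0.16871)² + (−0.11459)² = 0.08271
Variance = 0.08271 / 6 = 0.01378
SE* = √0.01378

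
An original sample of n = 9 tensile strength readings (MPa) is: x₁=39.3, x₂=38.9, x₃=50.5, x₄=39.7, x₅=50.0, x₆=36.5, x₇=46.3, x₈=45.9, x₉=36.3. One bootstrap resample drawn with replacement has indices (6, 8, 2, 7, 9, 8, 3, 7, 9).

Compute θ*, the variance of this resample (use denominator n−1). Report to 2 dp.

Resample values: 36.5, 45.9, 38.9, 46.3, 36.3, 45.9, 50.5, 46.3, 36.3.
Mean = 42.5444; sum of squared deviations = 241.8222
s² = 241.8222 / 8 = 30.2278

θ* = 30.23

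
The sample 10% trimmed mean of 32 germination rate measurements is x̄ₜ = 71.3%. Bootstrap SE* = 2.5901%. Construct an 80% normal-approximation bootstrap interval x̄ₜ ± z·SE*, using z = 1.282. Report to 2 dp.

(67.98, 74.62)

Margin = 1.282 × 2.5901 = 3.321
Interval: 71.3 ± 3.321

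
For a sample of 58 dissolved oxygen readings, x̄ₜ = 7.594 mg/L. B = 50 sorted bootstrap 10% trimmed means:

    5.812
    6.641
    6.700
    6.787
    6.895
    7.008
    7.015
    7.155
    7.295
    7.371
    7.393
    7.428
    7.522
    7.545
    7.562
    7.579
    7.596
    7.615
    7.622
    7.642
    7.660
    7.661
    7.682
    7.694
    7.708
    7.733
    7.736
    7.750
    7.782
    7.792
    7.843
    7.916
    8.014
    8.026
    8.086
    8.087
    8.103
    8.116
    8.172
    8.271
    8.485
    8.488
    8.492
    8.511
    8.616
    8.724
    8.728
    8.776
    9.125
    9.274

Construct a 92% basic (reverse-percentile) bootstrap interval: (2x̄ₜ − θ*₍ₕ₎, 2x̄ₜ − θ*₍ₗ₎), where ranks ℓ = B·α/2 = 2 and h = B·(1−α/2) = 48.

(6.412, 8.547)

Percentile endpoints at ranks 2 and 48: θ*₍2₎ = 6.641, θ*₍48₎ = 8.776.
Basic interval reflects these around x̄ₜ:
  lower = 2 × 7.594 − 8.776 = 6.412
  upper = 2 × 7.594 − 6.641 = 8.547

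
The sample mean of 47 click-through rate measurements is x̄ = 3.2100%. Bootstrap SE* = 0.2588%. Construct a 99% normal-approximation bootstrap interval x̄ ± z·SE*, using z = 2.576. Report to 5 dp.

Margin = 2.576 × 0.2588 = 0.666669
Interval: 3.2100 ± 0.666669

(2.54333, 3.87667)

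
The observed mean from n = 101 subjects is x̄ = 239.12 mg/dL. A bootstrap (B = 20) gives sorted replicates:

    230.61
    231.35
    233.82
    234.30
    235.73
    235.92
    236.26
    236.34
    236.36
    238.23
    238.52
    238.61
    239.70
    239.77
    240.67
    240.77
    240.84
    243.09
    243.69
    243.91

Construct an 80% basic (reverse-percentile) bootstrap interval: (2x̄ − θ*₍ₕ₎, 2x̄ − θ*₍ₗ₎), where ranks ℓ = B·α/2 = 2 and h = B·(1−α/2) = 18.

Percentile endpoints at ranks 2 and 18: θ*₍2₎ = 231.35, θ*₍18₎ = 243.09.
Basic interval reflects these around x̄:
  lower = 2 × 239.12 − 243.09 = 235.15
  upper = 2 × 239.12 − 231.35 = 246.89

(235.15, 246.89)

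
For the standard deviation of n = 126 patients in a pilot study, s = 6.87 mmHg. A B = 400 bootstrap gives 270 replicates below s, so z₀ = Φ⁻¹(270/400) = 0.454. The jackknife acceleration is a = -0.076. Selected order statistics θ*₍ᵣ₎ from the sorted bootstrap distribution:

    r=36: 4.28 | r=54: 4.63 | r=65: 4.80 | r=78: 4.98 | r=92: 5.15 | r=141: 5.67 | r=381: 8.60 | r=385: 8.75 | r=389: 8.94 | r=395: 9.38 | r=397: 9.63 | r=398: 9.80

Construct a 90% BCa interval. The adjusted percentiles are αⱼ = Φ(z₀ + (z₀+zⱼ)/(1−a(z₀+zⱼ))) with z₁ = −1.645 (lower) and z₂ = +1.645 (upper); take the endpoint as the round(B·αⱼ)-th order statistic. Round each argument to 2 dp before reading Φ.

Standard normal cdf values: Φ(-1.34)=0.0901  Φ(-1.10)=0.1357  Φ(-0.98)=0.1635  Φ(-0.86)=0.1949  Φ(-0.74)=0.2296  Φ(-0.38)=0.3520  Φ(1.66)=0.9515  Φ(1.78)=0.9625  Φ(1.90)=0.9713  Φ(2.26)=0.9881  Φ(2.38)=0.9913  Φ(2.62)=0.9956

Lower: z₀ + z₁ = 0.454 + (-1.645) = -1.191; 1 − a(z₀+z₁) = 1 − (-0.076)(-1.191) = 0.9095; argument = 0.454 + (-1.191)/0.9095 = -0.8555 → -0.86.
α₁ = Φ(-0.86) = 0.1949; rank = round(400 × 0.1949) = 78; θ*₍78₎ = 4.98.
Upper: z₀ + z₂ = 2.099; 1 − a(z₀+z₂) = 1.1595; argument = 2.2642 → 2.26; α₂ = 0.9881; rank = 395; θ*₍395₎ = 9.38.

(4.98, 9.38)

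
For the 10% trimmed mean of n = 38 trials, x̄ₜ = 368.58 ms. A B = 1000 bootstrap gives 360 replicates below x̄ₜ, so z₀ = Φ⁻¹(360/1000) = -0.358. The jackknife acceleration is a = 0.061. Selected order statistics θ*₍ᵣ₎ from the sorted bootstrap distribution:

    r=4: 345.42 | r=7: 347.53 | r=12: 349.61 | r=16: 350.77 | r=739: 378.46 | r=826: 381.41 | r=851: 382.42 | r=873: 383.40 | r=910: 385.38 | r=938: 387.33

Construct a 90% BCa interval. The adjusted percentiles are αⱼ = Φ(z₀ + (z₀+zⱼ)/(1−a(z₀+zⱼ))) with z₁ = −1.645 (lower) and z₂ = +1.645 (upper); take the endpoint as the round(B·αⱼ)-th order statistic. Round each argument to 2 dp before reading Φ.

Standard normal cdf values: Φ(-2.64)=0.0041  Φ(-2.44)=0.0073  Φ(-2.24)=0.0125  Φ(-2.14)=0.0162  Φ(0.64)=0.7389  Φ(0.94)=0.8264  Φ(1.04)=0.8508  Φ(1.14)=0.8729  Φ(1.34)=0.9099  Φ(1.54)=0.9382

Lower: z₀ + z₁ = -0.358 + (-1.645) = -2.003; 1 − a(z₀+z₁) = 1 − (0.061)(-2.003) = 1.1222; argument = -0.358 + (-2.003)/1.1222 = -2.1429 → -2.14.
α₁ = Φ(-2.14) = 0.0162; rank = round(1000 × 0.0162) = 16; θ*₍16₎ = 350.77.
Upper: z₀ + z₂ = 1.287; 1 − a(z₀+z₂) = 0.9215; argument = 1.0386 → 1.04; α₂ = 0.8508; rank = 851; θ*₍851₎ = 382.42.

(350.77, 382.42)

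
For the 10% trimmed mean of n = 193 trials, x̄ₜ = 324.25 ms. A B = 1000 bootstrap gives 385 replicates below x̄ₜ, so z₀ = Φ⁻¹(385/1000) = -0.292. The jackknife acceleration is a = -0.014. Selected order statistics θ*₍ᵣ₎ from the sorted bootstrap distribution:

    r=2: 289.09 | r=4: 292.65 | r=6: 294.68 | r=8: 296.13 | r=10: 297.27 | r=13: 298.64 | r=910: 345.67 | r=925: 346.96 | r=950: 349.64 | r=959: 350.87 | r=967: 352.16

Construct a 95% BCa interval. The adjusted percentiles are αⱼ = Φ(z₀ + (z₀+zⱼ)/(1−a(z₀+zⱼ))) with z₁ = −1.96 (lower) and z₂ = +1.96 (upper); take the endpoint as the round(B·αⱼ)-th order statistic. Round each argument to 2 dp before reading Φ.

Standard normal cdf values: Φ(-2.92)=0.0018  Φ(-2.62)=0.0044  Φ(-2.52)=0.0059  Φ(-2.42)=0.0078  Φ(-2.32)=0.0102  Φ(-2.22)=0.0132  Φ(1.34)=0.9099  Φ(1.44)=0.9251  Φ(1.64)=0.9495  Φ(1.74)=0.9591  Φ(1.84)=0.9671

Lower: z₀ + z₁ = -0.292 + (-1.960) = -2.252; 1 − a(z₀+z₁) = 1 − (-0.014)(-2.252) = 0.9685; argument = -0.292 + (-2.252)/0.9685 = -2.6173 → -2.62.
α₁ = Φ(-2.62) = 0.0044; rank = round(1000 × 0.0044) = 4; θ*₍4₎ = 292.65.
Upper: z₀ + z₂ = 1.668; 1 − a(z₀+z₂) = 1.0234; argument = 1.3379 → 1.34; α₂ = 0.9099; rank = 910; θ*₍910₎ = 345.67.

(292.65, 345.67)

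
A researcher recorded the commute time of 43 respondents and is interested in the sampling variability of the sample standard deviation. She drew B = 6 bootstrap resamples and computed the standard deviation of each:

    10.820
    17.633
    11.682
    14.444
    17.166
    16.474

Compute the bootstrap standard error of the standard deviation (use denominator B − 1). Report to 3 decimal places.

SE* = 2.900

Bootstrap SE is the standard deviation of the 6 replicate standard deviations.
Mean of replicates: (10.820 + 17.633 + 11.682 + 14.444 + 17.166 + 16.474) / 6 = 88.2190 / 6 = 14.7032
Sum of squared deviations: (−3.8832)² + (+2.9298)² + (−3.0212)² + (−0.2592)² + (+2.4628)² + (+1.7708)² = 42.0589
Variance = 42.0589 / 5 = 8.4118
SE* = √8.4118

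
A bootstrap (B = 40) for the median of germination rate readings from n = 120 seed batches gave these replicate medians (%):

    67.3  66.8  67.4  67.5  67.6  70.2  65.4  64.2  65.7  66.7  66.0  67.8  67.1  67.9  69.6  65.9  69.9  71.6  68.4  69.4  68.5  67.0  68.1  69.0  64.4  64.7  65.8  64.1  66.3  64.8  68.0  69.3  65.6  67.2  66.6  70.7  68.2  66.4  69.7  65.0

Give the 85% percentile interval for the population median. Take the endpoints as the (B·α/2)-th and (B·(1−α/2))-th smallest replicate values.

(64.4, 69.9)

Sorted replicates: 64.1, 64.2, 64.4, 64.7, 64.8, 65.0, 65.4, 65.6, 65.7, 65.8, 65.9, 66.0, 66.3, 66.4, 66.6, 66.7, 66.8, 67.0, 67.1, 67.2, 67.3, 67.4, 67.5, 67.6, 67.8, 67.9, 68.0, 68.1, 68.2, 68.4, 68.5, 69.0, 69.3, 69.4, 69.6, 69.7, 69.9, 70.2, 70.7, 71.6
α = 0.15; lower rank = 40 × 0.075 = 3; upper rank = 40 × 0.925 = 37.
The 3rd smallest replicate is 64.4; the 37th is 69.9.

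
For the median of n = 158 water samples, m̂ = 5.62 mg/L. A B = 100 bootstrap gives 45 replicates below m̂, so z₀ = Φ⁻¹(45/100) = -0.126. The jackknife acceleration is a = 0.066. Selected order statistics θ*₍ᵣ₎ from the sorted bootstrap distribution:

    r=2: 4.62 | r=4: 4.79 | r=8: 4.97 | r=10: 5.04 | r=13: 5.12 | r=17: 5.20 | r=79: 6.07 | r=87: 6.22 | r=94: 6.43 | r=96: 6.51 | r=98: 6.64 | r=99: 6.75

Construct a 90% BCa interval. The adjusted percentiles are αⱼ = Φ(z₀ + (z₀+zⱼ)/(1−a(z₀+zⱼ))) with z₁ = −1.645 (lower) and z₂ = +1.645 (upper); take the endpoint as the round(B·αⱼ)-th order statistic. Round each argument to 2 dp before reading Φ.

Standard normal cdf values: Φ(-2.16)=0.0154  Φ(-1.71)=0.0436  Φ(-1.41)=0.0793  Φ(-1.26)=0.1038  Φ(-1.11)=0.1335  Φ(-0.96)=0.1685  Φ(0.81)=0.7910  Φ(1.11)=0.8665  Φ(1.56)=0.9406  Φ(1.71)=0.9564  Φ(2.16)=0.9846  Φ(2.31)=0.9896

Lower: z₀ + z₁ = -0.126 + (-1.645) = -1.771; 1 − a(z₀+z₁) = 1 − (0.066)(-1.771) = 1.1169; argument = -0.126 + (-1.771)/1.1169 = -1.7117 → -1.71.
α₁ = Φ(-1.71) = 0.0436; rank = round(100 × 0.0436) = 4; θ*₍4₎ = 4.79.
Upper: z₀ + z₂ = 1.519; 1 − a(z₀+z₂) = 0.8997; argument = 1.5623 → 1.56; α₂ = 0.9406; rank = 94; θ*₍94₎ = 6.43.

(4.79, 6.43)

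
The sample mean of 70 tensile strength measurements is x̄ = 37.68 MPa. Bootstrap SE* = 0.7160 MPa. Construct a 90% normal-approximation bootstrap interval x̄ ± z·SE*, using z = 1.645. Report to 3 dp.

Margin = 1.645 × 0.7160 = 1.1778
Interval: 37.68 ± 1.1778

(36.502, 38.858)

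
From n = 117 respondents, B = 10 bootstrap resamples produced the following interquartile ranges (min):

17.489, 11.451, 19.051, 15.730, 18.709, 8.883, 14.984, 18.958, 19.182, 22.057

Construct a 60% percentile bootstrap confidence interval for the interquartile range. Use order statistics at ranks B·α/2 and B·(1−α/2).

Sorted replicates: 8.883, 11.451, 14.984, 15.730, 17.489, 18.709, 18.958, 19.051, 19.182, 22.057
α = 0.40; lower rank = 10 × 0.200 = 2; upper rank = 10 × 0.800 = 8.
The 2nd smallest replicate is 11.451; the 8th is 19.051.

(11.451, 19.051)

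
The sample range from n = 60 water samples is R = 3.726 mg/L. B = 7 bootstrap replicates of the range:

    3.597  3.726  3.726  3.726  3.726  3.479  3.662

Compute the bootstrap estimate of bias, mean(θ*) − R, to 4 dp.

bias = −0.0629

mean(θ*) = (3.597 + 3.726 + 3.726 + 3.726 + 3.726 + 3.479 + 3.662) / 7 = 3.66314
bias = 3.66314 − 3.726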